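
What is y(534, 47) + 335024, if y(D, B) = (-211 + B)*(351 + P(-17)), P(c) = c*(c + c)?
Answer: 182668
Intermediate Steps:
P(c) = 2*c² (P(c) = c*(2*c) = 2*c²)
y(D, B) = -196019 + 929*B (y(D, B) = (-211 + B)*(351 + 2*(-17)²) = (-211 + B)*(351 + 2*289) = (-211 + B)*(351 + 578) = (-211 + B)*929 = -196019 + 929*B)
y(534, 47) + 335024 = (-196019 + 929*47) + 335024 = (-196019 + 43663) + 335024 = -152356 + 335024 = 182668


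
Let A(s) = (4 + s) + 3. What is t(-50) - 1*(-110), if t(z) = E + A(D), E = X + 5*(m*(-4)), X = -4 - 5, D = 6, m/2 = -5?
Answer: 314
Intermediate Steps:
m = -10 (m = 2*(-5) = -10)
X = -9
A(s) = 7 + s
E = 191 (E = -9 + 5*(-10*(-4)) = -9 + 5*40 = -9 + 200 = 191)
t(z) = 204 (t(z) = 191 + (7 + 6) = 191 + 13 = 204)
t(-50) - 1*(-110) = 204 - 1*(-110) = 204 + 110 = 314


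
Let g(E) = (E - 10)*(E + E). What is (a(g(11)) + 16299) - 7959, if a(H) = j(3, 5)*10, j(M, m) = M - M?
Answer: 8340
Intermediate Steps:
j(M, m) = 0
g(E) = 2*E*(-10 + E) (g(E) = (-10 + E)*(2*E) = 2*E*(-10 + E))
a(H) = 0 (a(H) = 0*10 = 0)
(a(g(11)) + 16299) - 7959 = (0 + 16299) - 7959 = 16299 - 7959 = 8340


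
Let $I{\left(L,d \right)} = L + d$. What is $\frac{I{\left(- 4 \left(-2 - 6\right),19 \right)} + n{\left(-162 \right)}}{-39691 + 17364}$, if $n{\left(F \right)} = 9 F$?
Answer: $\frac{1407}{22327} \approx 0.063018$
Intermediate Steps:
$\frac{I{\left(- 4 \left(-2 - 6\right),19 \right)} + n{\left(-162 \right)}}{-39691 + 17364} = \frac{\left(- 4 \left(-2 - 6\right) + 19\right) + 9 \left(-162\right)}{-39691 + 17364} = \frac{\left(\left(-4\right) \left(-8\right) + 19\right) - 1458}{-22327} = \left(\left(32 + 19\right) - 1458\right) \left(- \frac{1}{22327}\right) = \left(51 - 1458\right) \left(- \frac{1}{22327}\right) = \left(-1407\right) \left(- \frac{1}{22327}\right) = \frac{1407}{22327}$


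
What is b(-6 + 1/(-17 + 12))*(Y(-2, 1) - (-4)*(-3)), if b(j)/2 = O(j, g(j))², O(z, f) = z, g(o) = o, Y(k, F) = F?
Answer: -21142/25 ≈ -845.68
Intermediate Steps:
b(j) = 2*j²
b(-6 + 1/(-17 + 12))*(Y(-2, 1) - (-4)*(-3)) = (2*(-6 + 1/(-17 + 12))²)*(1 - (-4)*(-3)) = (2*(-6 + 1/(-5))²)*(1 - 1*12) = (2*(-6 - ⅕)²)*(1 - 12) = (2*(-31/5)²)*(-11) = (2*(961/25))*(-11) = (1922/25)*(-11) = -21142/25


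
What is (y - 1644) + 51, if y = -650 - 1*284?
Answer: -2527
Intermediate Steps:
y = -934 (y = -650 - 284 = -934)
(y - 1644) + 51 = (-934 - 1644) + 51 = -2578 + 51 = -2527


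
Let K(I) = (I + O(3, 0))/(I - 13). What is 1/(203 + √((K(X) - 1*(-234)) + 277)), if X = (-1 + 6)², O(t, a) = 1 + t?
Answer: 2436/488347 - 2*√18483/488347 ≈ 0.0044315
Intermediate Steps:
X = 25 (X = 5² = 25)
K(I) = (4 + I)/(-13 + I) (K(I) = (I + (1 + 3))/(I - 13) = (I + 4)/(-13 + I) = (4 + I)/(-13 + I))
1/(203 + √((K(X) - 1*(-234)) + 277)) = 1/(203 + √(((4 + 25)/(-13 + 25) - 1*(-234)) + 277)) = 1/(203 + √((29/12 + 234) + 277)) = 1/(203 + √(2837/12 + 277)) = 1/(203 + √(6161/12)) = 1/(203 + √18483/6)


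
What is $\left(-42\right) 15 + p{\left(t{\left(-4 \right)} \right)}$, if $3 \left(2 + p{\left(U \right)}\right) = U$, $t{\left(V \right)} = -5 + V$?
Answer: $-635$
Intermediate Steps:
$p{\left(U \right)} = -2 + \frac{U}{3}$
$\left(-42\right) 15 + p{\left(t{\left(-4 \right)} \right)} = \left(-42\right) 15 + \left(-2 + \frac{-5 - 4}{3}\right) = -630 + \left(-2 + \frac{1}{3} \left(-9\right)\right) = -630 - 5 = -635$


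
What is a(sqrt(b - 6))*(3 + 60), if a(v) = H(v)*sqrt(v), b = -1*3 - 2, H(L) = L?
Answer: 63*I*11**(3/4)*sqrt(I) ≈ -269.07 + 269.07*I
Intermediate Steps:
b = -5 (b = -3 - 2 = -5)
a(v) = v**(3/2) (a(v) = v*sqrt(v) = v**(3/2))
a(sqrt(b - 6))*(3 + 60) = (sqrt(-5 - 6))**(3/2)*(3 + 60) = (sqrt(-11))**(3/2)*63 = (I*sqrt(11))**(3/2)*63 = (11**(3/4)*I**(3/2))*63 = 63*11**(3/4)*I**(3/2)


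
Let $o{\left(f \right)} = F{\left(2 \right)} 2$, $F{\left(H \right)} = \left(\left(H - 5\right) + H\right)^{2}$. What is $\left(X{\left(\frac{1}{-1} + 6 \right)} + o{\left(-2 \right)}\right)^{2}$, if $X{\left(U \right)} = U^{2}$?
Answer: $729$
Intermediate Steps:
$F{\left(H \right)} = \left(-5 + 2 H\right)^{2}$ ($F{\left(H \right)} = \left(\left(-5 + H\right) + H\right)^{2} = \left(-5 + 2 H\right)^{2}$)
$o{\left(f \right)} = 2$ ($o{\left(f \right)} = \left(-5 + 2 \cdot 2\right)^{2} \cdot 2 = \left(-5 + 4\right)^{2} \cdot 2 = \left(-1\right)^{2} \cdot 2 = 1 \cdot 2 = 2$)
$\left(X{\left(\frac{1}{-1} + 6 \right)} + o{\left(-2 \right)}\right)^{2} = \left(\left(\frac{1}{-1} + 6\right)^{2} + 2\right)^{2} = \left(\left(-1 + 6\right)^{2} + 2\right)^{2} = \left(5^{2} + 2\right)^{2} = \left(25 + 2\right)^{2} = 27^{2} = 729$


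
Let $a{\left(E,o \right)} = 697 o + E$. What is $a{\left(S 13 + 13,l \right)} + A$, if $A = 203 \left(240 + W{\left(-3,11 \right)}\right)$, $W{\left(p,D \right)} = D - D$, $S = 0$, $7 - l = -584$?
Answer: $460660$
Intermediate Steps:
$l = 591$ ($l = 7 - -584 = 7 + 584 = 591$)
$W{\left(p,D \right)} = 0$
$a{\left(E,o \right)} = E + 697 o$
$A = 48720$ ($A = 203 \left(240 + 0\right) = 203 \cdot 240 = 48720$)
$a{\left(S 13 + 13,l \right)} + A = \left(\left(0 \cdot 13 + 13\right) + 697 \cdot 591\right) + 48720 = \left(\left(0 + 13\right) + 411927\right) + 48720 = \left(13 + 411927\right) + 48720 = 411940 + 48720 = 460660$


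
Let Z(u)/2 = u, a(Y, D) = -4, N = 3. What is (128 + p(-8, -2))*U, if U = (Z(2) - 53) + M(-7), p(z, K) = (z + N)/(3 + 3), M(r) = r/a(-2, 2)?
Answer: -48069/8 ≈ -6008.6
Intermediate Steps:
Z(u) = 2*u
M(r) = -r/4 (M(r) = r/(-4) = r*(-¼) = -r/4)
p(z, K) = ½ + z/6 (p(z, K) = (z + 3)/(3 + 3) = (3 + z)/6 = (3 + z)*(⅙) = ½ + z/6)
U = -189/4 (U = (2*2 - 53) - ¼*(-7) = (4 - 53) + 7/4 = -49 + 7/4 = -189/4 ≈ -47.250)
(128 + p(-8, -2))*U = (128 + (½ + (⅙)*(-8)))*(-189/4) = (128 + (½ - 4/3))*(-189/4) = (128 - ⅚)*(-189/4) = (763/6)*(-189/4) = -48069/8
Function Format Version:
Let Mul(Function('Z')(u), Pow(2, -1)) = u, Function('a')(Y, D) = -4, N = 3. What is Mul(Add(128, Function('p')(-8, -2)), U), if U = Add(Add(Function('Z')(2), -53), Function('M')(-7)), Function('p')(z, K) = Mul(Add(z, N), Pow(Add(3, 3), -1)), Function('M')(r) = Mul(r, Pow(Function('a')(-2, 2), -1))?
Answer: Rational(-48069, 8) ≈ -6008.6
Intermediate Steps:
Function('Z')(u) = Mul(2, u)
Function('M')(r) = Mul(Rational(-1, 4), r) (Function('M')(r) = Mul(r, Pow(-4, -1)) = Mul(r, Rational(-1, 4)) = Mul(Rational(-1, 4), r))
Function('p')(z, K) = Add(Rational(1, 2), Mul(Rational(1, 6), z)) (Function('p')(z, K) = Mul(Add(z, 3), Pow(Add(3, 3), -1)) = Mul(Add(3, z), Pow(6, -1)) = Mul(Add(3, z), Rational(1, 6)) = Add(Rational(1, 2), Mul(Rational(1, 6), z)))
U = Rational(-189, 4) (U = Add(Add(Mul(2, 2), -53), Mul(Rational(-1, 4), -7)) = Add(Add(4, -53), Rational(7, 4)) = Add(-49, Rational(7, 4)) = Rational(-189, 4) ≈ -47.250)
Mul(Add(128, Function('p')(-8, -2)), U) = Mul(Add(128, Add(Rational(1, 2), Mul(Rational(1, 6), -8))), Rational(-189, 4)) = Mul(Add(128, Add(Rational(1, 2), Rational(-4, 3))), Rational(-189, 4)) = Mul(Add(128, Rational(-5, 6)), Rational(-189, 4)) = Mul(Rational(763, 6), Rational(-189, 4)) = Rational(-48069, 8)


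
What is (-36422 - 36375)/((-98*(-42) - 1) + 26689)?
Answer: -72797/30804 ≈ -2.3632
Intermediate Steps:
(-36422 - 36375)/((-98*(-42) - 1) + 26689) = -72797/((4116 - 1) + 26689) = -72797/(4115 + 26689) = -72797/30804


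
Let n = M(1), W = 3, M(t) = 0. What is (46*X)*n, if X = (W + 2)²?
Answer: 0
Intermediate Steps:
n = 0
X = 25 (X = (3 + 2)² = 5² = 25)
(46*X)*n = (46*25)*0 = 1150*0 = 0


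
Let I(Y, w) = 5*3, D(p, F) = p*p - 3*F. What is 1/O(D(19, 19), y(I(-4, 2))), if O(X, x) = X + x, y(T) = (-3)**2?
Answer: 1/313 ≈ 0.0031949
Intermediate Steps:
D(p, F) = p**2 - 3*F
I(Y, w) = 15
y(T) = 9
1/O(D(19, 19), y(I(-4, 2))) = 1/((19**2 - 3*19) + 9) = 1/((361 - 57) + 9) = 1/(304 + 9) = 1/313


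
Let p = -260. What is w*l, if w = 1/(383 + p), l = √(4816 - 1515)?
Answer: √3301/123 ≈ 0.46711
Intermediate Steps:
l = √3301 ≈ 57.454
w = 1/123 (w = 1/(383 - 260) = 1/123 ≈ 0.0081301)
w*l = √3301/123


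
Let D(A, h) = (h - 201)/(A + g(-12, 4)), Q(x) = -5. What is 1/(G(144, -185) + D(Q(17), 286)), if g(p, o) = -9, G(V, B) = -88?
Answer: -14/1317 ≈ -0.010630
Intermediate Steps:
D(A, h) = (-201 + h)/(-9 + A) (D(A, h) = (h - 201)/(A - 9) = (-201 + h)/(-9 + A))
1/(G(144, -185) + D(Q(17), 286)) = 1/(-88 + (-201 + 286)/(-9 - 5)) = 1/(-88 + 85/(-14)) = 1/(-88 - 1/14*85) = 1/(-88 - 85/14) = 1/(-1317/14) = -14/1317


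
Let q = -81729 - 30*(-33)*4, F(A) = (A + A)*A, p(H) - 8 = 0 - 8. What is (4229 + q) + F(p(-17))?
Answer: -73540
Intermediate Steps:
p(H) = 0 (p(H) = 8 + (0 - 8) = 8 - 8 = 0)
F(A) = 2*A² (F(A) = (2*A)*A = 2*A²)
q = -77769 (q = -81729 + 990*4 = -81729 + 3960 = -77769)
(4229 + q) + F(p(-17)) = (4229 - 77769) + 2*0² = -73540 + 2*0 = -73540 + 0 = -73540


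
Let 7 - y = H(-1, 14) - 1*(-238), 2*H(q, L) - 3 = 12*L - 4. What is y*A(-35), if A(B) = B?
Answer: 22015/2 ≈ 11008.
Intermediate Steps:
H(q, L) = -1/2 + 6*L (H(q, L) = 3/2 + (12*L - 4)/2 = 3/2 + (-4 + 12*L)/2 = 3/2 + (-2 + 6*L) = -1/2 + 6*L)
y = -629/2 (y = 7 - ((-1/2 + 6*14) - 1*(-238)) = 7 - ((-1/2 + 84) + 238) = 7 - (167/2 + 238) = 7 - 1*643/2 = 7 - 643/2 = -629/2 ≈ -314.50)
y*A(-35) = -629/2*(-35) = 22015/2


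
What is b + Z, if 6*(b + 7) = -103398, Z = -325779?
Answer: -343019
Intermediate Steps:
b = -17240 (b = -7 + (⅙)*(-103398) = -7 - 17233 = -17240)
b + Z = -17240 - 325779 = -343019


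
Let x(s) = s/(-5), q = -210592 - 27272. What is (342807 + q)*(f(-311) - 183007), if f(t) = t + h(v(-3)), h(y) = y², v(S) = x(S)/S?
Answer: -480948416907/25 ≈ -1.9238e+10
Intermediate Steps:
q = -237864
x(s) = -s/5 (x(s) = s*(-⅕) = -s/5)
v(S) = -⅕ (v(S) = (-S/5)/S = -⅕)
f(t) = 1/25 + t (f(t) = t + (-⅕)² = t + 1/25 = 1/25 + t)
(342807 + q)*(f(-311) - 183007) = (342807 - 237864)*((1/25 - 311) - 183007) = 104943*(-7774/25 - 183007) = 104943*(-4582949/25) = -480948416907/25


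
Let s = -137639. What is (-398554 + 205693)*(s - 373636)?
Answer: 98605007775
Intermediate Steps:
(-398554 + 205693)*(s - 373636) = (-398554 + 205693)*(-137639 - 373636) = -192861*(-511275) = 98605007775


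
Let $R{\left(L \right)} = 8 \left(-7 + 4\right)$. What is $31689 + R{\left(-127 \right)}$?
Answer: $31665$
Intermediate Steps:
$R{\left(L \right)} = -24$ ($R{\left(L \right)} = 8 \left(-3\right) = -24$)
$31689 + R{\left(-127 \right)} = 31689 - 24 = 31665$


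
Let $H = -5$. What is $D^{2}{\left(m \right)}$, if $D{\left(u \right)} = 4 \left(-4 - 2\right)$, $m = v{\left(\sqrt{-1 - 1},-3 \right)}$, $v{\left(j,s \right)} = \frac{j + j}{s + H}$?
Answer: $576$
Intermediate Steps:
$v{\left(j,s \right)} = \frac{2 j}{-5 + s}$ ($v{\left(j,s \right)} = \frac{j + j}{s - 5} = \frac{2 j}{-5 + s}$)
$m = - \frac{i \sqrt{2}}{4}$ ($m = \frac{2 \sqrt{-1 - 1}}{-5 - 3} = \frac{2 \sqrt{-2}}{-8} = 2 i \sqrt{2} \left(- \frac{1}{8}\right) = - \frac{i \sqrt{2}}{4} \approx - 0.35355 i$)
$D{\left(u \right)} = -24$ ($D{\left(u \right)} = 4 \left(-6\right) = -24$)
$D^{2}{\left(m \right)} = \left(-24\right)^{2} = 576$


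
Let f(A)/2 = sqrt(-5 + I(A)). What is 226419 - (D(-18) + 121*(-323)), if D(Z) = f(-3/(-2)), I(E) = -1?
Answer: 265502 - 2*I*sqrt(6) ≈ 2.655e+5 - 4.899*I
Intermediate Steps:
f(A) = 2*I*sqrt(6) (f(A) = 2*sqrt(-5 - 1) = 2*sqrt(-6) = 2*(I*sqrt(6)) = 2*I*sqrt(6))
D(Z) = 2*I*sqrt(6)
226419 - (D(-18) + 121*(-323)) = 226419 - (2*I*sqrt(6) + 121*(-323)) = 226419 - (2*I*sqrt(6) - 39083) = 226419 - (-39083 + 2*I*sqrt(6)) = 226419 + (39083 - 2*I*sqrt(6)) = 265502 - 2*I*sqrt(6)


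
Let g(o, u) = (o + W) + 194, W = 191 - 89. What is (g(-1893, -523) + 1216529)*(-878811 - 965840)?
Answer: -2241125528732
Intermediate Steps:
W = 102
g(o, u) = 296 + o (g(o, u) = (o + 102) + 194 = (102 + o) + 194 = 296 + o)
(g(-1893, -523) + 1216529)*(-878811 - 965840) = ((296 - 1893) + 1216529)*(-878811 - 965840) = (-1597 + 1216529)*(-1844651) = 1214932*(-1844651) = -2241125528732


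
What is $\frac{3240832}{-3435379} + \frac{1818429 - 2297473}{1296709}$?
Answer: $- \frac{5848113719564}{4454686867711} \approx -1.3128$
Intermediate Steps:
$\frac{3240832}{-3435379} + \frac{1818429 - 2297473}{1296709} = 3240832 \left(- \frac{1}{3435379}\right) + \left(1818429 - 2297473\right) \frac{1}{1296709} = - \frac{3240832}{3435379} - \frac{479044}{1296709} = - \frac{5848113719564}{4454686867711}$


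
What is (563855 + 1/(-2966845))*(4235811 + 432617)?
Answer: 7809674957254470872/2966845 ≈ 2.6323e+12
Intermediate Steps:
(563855 + 1/(-2966845))*(4235811 + 432617) = (563855 - 1/2966845)*4668428 = (1672870387474/2966845)*4668428 = 7809674957254470872/2966845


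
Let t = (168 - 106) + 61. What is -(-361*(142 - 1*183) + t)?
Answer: -14924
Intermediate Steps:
t = 123 (t = 62 + 61 = 123)
-(-361*(142 - 1*183) + t) = -(-361*(142 - 1*183) + 123) = -(-361*(142 - 183) + 123) = -(-361*(-41) + 123) = -(14801 + 123) = -1*14924 = -14924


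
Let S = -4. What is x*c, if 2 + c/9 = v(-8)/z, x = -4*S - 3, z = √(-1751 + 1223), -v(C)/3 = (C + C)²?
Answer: -234 + 7488*I*√33/11 ≈ -234.0 + 3910.5*I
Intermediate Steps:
v(C) = -12*C² (v(C) = -3*(C + C)² = -3*4*C² = -12*C²)
z = 4*I*√33 (z = √(-528) = 4*I*√33 ≈ 22.978*I)
x = 13 (x = -4*(-4) - 3 = 16 - 3 = 13)
c = -18 + 576*I*√33/11 (c = -18 + 9*((-12*(-8)²)/((4*I*√33))) = -18 + 9*((-12*64)*(-I*√33/132)) = -18 + 9*(-(-64)*I*√33/11) = -18 + 9*(64*I*√33/11) = -18 + 576*I*√33/11 ≈ -18.0 + 300.81*I)
x*c = 13*(-18 + 576*I*√33/11) = -234 + 7488*I*√33/11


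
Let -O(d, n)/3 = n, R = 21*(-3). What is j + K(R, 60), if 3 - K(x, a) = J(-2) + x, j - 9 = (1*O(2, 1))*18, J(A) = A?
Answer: 23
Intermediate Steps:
R = -63
O(d, n) = -3*n
j = -45 (j = 9 + (1*(-3*1))*18 = 9 + (1*(-3))*18 = 9 - 3*18 = 9 - 54 = -45)
K(x, a) = 5 - x (K(x, a) = 3 - (-2 + x) = 3 + (2 - x) = 5 - x)
j + K(R, 60) = -45 + (5 - 1*(-63)) = -45 + (5 + 63) = -45 + 68 = 23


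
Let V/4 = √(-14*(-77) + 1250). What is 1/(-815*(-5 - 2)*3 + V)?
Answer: 5705/97628659 - 8*√582/292885977 ≈ 5.7777e-5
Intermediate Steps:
V = 8*√582 (V = 4*√(-14*(-77) + 1250) = 4*√(1078 + 1250) = 4*√2328 = 4*(2*√582) = 8*√582 ≈ 193.00)
1/(-815*(-5 - 2)*3 + V) = 1/(-815*(-5 - 2)*3 + 8*√582) = 1/(-(-5705)*3 + 8*√582) = 1/(-815*(-21) + 8*√582) = 1/(17115 + 8*√582)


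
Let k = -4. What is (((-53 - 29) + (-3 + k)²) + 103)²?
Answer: 4900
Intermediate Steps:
(((-53 - 29) + (-3 + k)²) + 103)² = (((-53 - 29) + (-3 - 4)²) + 103)² = ((-82 + (-7)²) + 103)² = ((-82 + 49) + 103)² = (-33 + 103)² = 70² = 4900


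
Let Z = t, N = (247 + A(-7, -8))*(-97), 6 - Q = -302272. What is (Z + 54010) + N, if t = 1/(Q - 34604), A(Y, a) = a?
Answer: 8251586399/267674 ≈ 30827.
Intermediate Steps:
Q = 302278 (Q = 6 - 1*(-302272) = 6 + 302272 = 302278)
t = 1/267674 (t = 1/(302278 - 34604) = 1/267674 ≈ 3.7359e-6)
N = -23183 (N = (247 - 8)*(-97) = 239*(-97) = -23183)
Z = 1/267674 ≈ 3.7359e-6
(Z + 54010) + N = (1/267674 + 54010) - 23183 = 14457072741/267674 - 23183 = 8251586399/267674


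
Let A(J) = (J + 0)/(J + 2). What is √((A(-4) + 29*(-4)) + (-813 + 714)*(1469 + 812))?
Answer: I*√225933 ≈ 475.32*I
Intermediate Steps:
A(J) = J/(2 + J)
√((A(-4) + 29*(-4)) + (-813 + 714)*(1469 + 812)) = √((-4/(2 - 4) + 29*(-4)) + (-813 + 714)*(1469 + 812)) = √((-4/(-2) - 116) - 99*2281) = √((-4*(-½) - 116) - 225819) = √((2 - 116) - 225819) = √(-114 - 225819) = √(-225933) = I*√225933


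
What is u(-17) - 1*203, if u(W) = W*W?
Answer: 86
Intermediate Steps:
u(W) = W**2
u(-17) - 1*203 = (-17)**2 - 1*203 = 289 - 203 = 86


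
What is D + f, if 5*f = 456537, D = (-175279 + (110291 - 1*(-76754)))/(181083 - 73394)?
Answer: 49164071823/538445 ≈ 91308.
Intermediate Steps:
D = 11766/107689 (D = (-175279 + (110291 + 76754))/107689 = (-175279 + 187045)*(1/107689) = 11766*(1/107689) = 11766/107689 ≈ 0.10926)
f = 456537/5 (f = (⅕)*456537 = 456537/5 ≈ 91307.)
D + f = 11766/107689 + 456537/5 = 49164071823/538445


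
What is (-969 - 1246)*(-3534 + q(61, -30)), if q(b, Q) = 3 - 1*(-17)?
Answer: 7783510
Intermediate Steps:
q(b, Q) = 20 (q(b, Q) = 3 + 17 = 20)
(-969 - 1246)*(-3534 + q(61, -30)) = (-969 - 1246)*(-3534 + 20) = -2215*(-3514) = 7783510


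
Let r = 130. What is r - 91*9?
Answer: -689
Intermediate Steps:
r - 91*9 = 130 - 91*9 = 130 - 819 = -689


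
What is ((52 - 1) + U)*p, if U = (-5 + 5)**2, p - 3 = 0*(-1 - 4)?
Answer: 153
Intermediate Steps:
p = 3 (p = 3 + 0*(-1 - 4) = 3 + 0*(-5) = 3 + 0 = 3)
U = 0 (U = 0**2 = 0)
((52 - 1) + U)*p = ((52 - 1) + 0)*3 = (51 + 0)*3 = 51*3 = 153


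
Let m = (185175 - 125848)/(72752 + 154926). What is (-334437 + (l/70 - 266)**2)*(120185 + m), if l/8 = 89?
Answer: -9016593067848636213/278905550 ≈ -3.2328e+10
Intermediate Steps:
l = 712 (l = 8*89 = 712)
m = 59327/227678 ≈ 0.26057
(-334437 + (l/70 - 266)**2)*(120185 + m) = (-334437 + (712/70 - 266)**2)*(120185 + 59327/227678) = (-334437 + (712*(1/70) - 266)**2)*(27363539757/227678) = (-334437 + (356/35 - 266)**2)*(27363539757/227678) = (-334437 + (-8954/35)**2)*(27363539757/227678) = (-334437 + 80174116/1225)*(27363539757/227678) = -329511209/1225*27363539757/227678 = -9016593067848636213/278905550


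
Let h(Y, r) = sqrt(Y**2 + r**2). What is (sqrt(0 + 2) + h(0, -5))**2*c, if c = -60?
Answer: -1620 - 600*sqrt(2) ≈ -2468.5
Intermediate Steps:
(sqrt(0 + 2) + h(0, -5))**2*c = (sqrt(0 + 2) + sqrt(0**2 + (-5)**2))**2*(-60) = (sqrt(2) + sqrt(0 + 25))**2*(-60) = (sqrt(2) + sqrt(25))**2*(-60) = (sqrt(2) + 5)**2*(-60) = (5 + sqrt(2))**2*(-60) = -60*(5 + sqrt(2))**2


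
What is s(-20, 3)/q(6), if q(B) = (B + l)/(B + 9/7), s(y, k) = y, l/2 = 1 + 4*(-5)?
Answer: 255/56 ≈ 4.5536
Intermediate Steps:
l = -38 (l = 2*(1 + 4*(-5)) = 2*(1 - 20) = 2*(-19) = -38)
q(B) = (-38 + B)/(9/7 + B) (q(B) = (B - 38)/(B + 9/7) = (-38 + B)/(B + 9*(1/7)) = (-38 + B)/(B + 9/7) = (-38 + B)/(9/7 + B))
s(-20, 3)/q(6) = -20*(9 + 7*6)/(7*(-38 + 6)) = -20/(7*(-32)/(9 + 42)) = -20/(7*(-32)/51) = -20/(7*(1/51)*(-32)) = -20/(-224/51) = -20*(-51/224) = 255/56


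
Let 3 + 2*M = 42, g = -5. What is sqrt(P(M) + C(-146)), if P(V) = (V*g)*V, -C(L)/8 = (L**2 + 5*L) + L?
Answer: I*sqrt(661685)/2 ≈ 406.72*I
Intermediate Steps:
M = 39/2 (M = -3/2 + (1/2)*42 = -3/2 + 21 = 39/2 ≈ 19.500)
C(L) = -48*L - 8*L**2 (C(L) = -8*((L**2 + 5*L) + L) = -8*(L**2 + 6*L) = -48*L - 8*L**2)
P(V) = -5*V**2 (P(V) = (V*(-5))*V = (-5*V)*V = -5*V**2)
sqrt(P(M) + C(-146)) = sqrt(-5*(39/2)**2 - 8*(-146)*(6 - 146)) = sqrt(-5*1521/4 - 8*(-146)*(-140)) = sqrt(-7605/4 - 163520) = sqrt(-661685/4) = I*sqrt(661685)/2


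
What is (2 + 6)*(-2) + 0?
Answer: -16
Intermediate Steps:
(2 + 6)*(-2) + 0 = 8*(-2) + 0 = -16 + 0 = -16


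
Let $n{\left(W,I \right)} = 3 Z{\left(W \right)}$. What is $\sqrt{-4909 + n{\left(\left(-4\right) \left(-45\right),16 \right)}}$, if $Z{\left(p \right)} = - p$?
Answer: $i \sqrt{5449} \approx 73.817 i$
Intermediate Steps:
$n{\left(W,I \right)} = - 3 W$ ($n{\left(W,I \right)} = 3 \left(- W\right) = - 3 W$)
$\sqrt{-4909 + n{\left(\left(-4\right) \left(-45\right),16 \right)}} = \sqrt{-4909 - 3 \left(\left(-4\right) \left(-45\right)\right)} = \sqrt{-4909 - 540} = \sqrt{-5449} = i \sqrt{5449}$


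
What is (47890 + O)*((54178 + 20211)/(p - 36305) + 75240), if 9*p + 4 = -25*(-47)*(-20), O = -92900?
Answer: -1186106457307590/350249 ≈ -3.3865e+9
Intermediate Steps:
p = -23504/9 (p = -4/9 + (-25*(-47)*(-20))/9 = -4/9 + (1175*(-20))/9 = -4/9 + (⅑)*(-23500) = -4/9 - 23500/9 = -23504/9 ≈ -2611.6)
(47890 + O)*((54178 + 20211)/(p - 36305) + 75240) = (47890 - 92900)*((54178 + 20211)/(-23504/9 - 36305) + 75240) = -45010*(74389/(-350249/9) + 75240) = -45010*(74389*(-9/350249) + 75240) = -45010*(-669501/350249 + 75240) = -45010*26352065259/350249 = -1186106457307590/350249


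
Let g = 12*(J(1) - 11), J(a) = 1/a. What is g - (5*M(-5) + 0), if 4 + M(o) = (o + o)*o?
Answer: -350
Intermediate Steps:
M(o) = -4 + 2*o**2 (M(o) = -4 + (o + o)*o = -4 + (2*o)*o = -4 + 2*o**2)
g = -120 (g = 12*(1/1 - 11) = 12*(1 - 11) = 12*(-10) = -120)
g - (5*M(-5) + 0) = -120 - (5*(-4 + 2*(-5)**2) + 0) = -120 - (5*(-4 + 2*25) + 0) = -120 - (5*(-4 + 50) + 0) = -120 - (5*46 + 0) = -120 - (230 + 0) = -120 - 1*230 = -120 - 230 = -350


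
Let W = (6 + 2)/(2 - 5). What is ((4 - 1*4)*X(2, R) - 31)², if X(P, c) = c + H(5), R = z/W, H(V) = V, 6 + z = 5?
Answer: 961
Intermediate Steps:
W = -8/3 (W = 8/(-3) = 8*(-⅓) = -8/3 ≈ -2.6667)
z = -1 (z = -6 + 5 = -1)
R = 3/8 (R = -1/(-8/3) = -1*(-3/8) = 3/8 ≈ 0.37500)
X(P, c) = 5 + c (X(P, c) = c + 5 = 5 + c)
((4 - 1*4)*X(2, R) - 31)² = ((4 - 1*4)*(5 + 3/8) - 31)² = ((4 - 4)*(43/8) - 31)² = (0*(43/8) - 31)² = (0 - 31)² = (-31)² = 961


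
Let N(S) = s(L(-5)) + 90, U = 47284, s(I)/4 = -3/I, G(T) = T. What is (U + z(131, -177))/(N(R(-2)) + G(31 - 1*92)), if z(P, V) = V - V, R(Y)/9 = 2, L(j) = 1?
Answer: 47284/17 ≈ 2781.4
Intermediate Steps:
R(Y) = 18 (R(Y) = 9*2 = 18)
z(P, V) = 0
s(I) = -12/I (s(I) = 4*(-3/I) = -12/I)
N(S) = 78 (N(S) = -12/1 + 90 = -12*1 + 90 = -12 + 90 = 78)
(U + z(131, -177))/(N(R(-2)) + G(31 - 1*92)) = (47284 + 0)/(78 + (31 - 1*92)) = 47284/(78 + (31 - 92)) = 47284/(78 - 61) = 47284/17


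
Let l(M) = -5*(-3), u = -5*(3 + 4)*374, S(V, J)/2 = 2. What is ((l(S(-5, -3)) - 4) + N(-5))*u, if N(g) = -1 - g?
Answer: -196350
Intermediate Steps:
S(V, J) = 4 (S(V, J) = 2*2 = 4)
u = -13090 (u = -5*7*374 = -35*374 = -13090)
l(M) = 15
((l(S(-5, -3)) - 4) + N(-5))*u = ((15 - 4) + (-1 - 1*(-5)))*(-13090) = (11 + (-1 + 5))*(-13090) = (11 + 4)*(-13090) = 15*(-13090) = -196350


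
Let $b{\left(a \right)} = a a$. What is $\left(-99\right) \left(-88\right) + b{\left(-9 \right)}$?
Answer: $8793$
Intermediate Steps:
$b{\left(a \right)} = a^{2}$
$\left(-99\right) \left(-88\right) + b{\left(-9 \right)} = \left(-99\right) \left(-88\right) + \left(-9\right)^{2} = 8712 + 81 = 8793$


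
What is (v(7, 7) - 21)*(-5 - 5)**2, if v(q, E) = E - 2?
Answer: -1600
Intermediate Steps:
v(q, E) = -2 + E
(v(7, 7) - 21)*(-5 - 5)**2 = ((-2 + 7) - 21)*(-5 - 5)**2 = (5 - 21)*(-10)**2 = -16*100 = -1600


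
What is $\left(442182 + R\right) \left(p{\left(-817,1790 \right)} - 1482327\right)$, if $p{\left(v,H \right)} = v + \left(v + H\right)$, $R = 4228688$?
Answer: $-6923028058770$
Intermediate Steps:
$p{\left(v,H \right)} = H + 2 v$ ($p{\left(v,H \right)} = v + \left(H + v\right) = H + 2 v$)
$\left(442182 + R\right) \left(p{\left(-817,1790 \right)} - 1482327\right) = \left(442182 + 4228688\right) \left(\left(1790 + 2 \left(-817\right)\right) - 1482327\right) = 4670870 \left(\left(1790 - 1634\right) - 1482327\right) = 4670870 \left(156 - 1482327\right) = 4670870 \left(-1482171\right) = -6923028058770$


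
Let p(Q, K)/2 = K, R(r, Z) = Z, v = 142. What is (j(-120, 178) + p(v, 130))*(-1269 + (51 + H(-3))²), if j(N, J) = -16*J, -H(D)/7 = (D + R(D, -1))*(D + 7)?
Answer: -65476400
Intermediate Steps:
H(D) = -7*(-1 + D)*(7 + D) (H(D) = -7*(D - 1)*(D + 7) = -7*(-1 + D)*(7 + D))
p(Q, K) = 2*K
(j(-120, 178) + p(v, 130))*(-1269 + (51 + H(-3))²) = (-16*178 + 2*130)*(-1269 + (51 + (49 - 42*(-3) - 7*(-3)²))²) = (-2848 + 260)*(-1269 + (51 + (49 + 126 - 7*9))²) = -2588*(-1269 + (51 + (49 + 126 - 63))²) = -2588*(-1269 + (51 + 112)²) = -2588*(-1269 + 163²) = -2588*(-1269 + 26569) = -2588*25300 = -65476400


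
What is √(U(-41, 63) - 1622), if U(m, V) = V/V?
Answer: I*√1621 ≈ 40.262*I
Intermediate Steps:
U(m, V) = 1
√(U(-41, 63) - 1622) = √(1 - 1622) = √(-1621) = I*√1621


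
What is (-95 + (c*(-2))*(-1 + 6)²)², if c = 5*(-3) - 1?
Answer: 497025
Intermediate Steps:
c = -16 (c = -15 - 1 = -16)
(-95 + (c*(-2))*(-1 + 6)²)² = (-95 + (-16*(-2))*(-1 + 6)²)² = (-95 + 32*5²)² = (-95 + 32*25)² = (-95 + 800)² = 705² = 497025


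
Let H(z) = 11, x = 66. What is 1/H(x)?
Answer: 1/11 ≈ 0.090909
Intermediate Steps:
1/H(x) = 1/11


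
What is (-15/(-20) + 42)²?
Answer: 29241/16 ≈ 1827.6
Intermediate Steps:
(-15/(-20) + 42)² = (-15*(-1/20) + 42)² = (¾ + 42)² = (171/4)² = 29241/16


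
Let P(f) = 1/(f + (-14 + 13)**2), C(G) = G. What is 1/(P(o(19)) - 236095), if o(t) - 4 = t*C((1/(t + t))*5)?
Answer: -15/3541423 ≈ -4.2356e-6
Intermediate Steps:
o(t) = 13/2 (o(t) = 4 + t*((1/(t + t))*5) = 4 + t*((1/(2*t))*5) = 4 + t*(5/(2*t)) = 4 + 5/2 = 13/2)
P(f) = 1/(1 + f) (P(f) = 1/(f + (-1)**2) = 1/(f + 1) = 1/(1 + f))
1/(P(o(19)) - 236095) = 1/(1/(1 + 13/2) - 236095) = 1/(1/(15/2) - 236095) = 1/(2/15 - 236095) = 1/(-3541423/15) = -15/3541423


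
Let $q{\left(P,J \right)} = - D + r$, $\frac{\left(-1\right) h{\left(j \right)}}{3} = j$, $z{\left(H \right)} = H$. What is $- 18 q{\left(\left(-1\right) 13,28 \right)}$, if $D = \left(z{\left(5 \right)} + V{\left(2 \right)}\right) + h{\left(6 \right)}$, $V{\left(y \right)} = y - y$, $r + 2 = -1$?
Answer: $-180$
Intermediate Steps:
$h{\left(j \right)} = - 3 j$
$r = -3$ ($r = -2 - 1 = -3$)
$V{\left(y \right)} = 0$
$D = -13$ ($D = \left(5 + 0\right) - 18 = 5 - 18 = -13$)
$q{\left(P,J \right)} = 10$ ($q{\left(P,J \right)} = \left(-1\right) \left(-13\right) - 3 = 13 - 3 = 10$)
$- 18 q{\left(\left(-1\right) 13,28 \right)} = \left(-18\right) 10 = -180$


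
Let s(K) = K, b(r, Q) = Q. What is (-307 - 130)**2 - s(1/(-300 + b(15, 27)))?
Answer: 52134538/273 ≈ 1.9097e+5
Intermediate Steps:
(-307 - 130)**2 - s(1/(-300 + b(15, 27))) = (-307 - 130)**2 - 1/(-300 + 27) = (-437)**2 - 1/(-273) = 190969 - 1*(-1/273) = 190969 + 1/273 = 52134538/273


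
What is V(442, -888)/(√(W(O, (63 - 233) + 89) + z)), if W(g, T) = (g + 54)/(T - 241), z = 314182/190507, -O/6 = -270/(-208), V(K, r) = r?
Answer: -1776*√3830111823097470274/4802875087 ≈ -723.68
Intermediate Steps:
O = -405/52 (O = -(-1620)/(-208) = -(-1620)*(-1)/208 = -6*135/104 = -405/52 ≈ -7.7885)
z = 314182/190507 (z = 314182*(1/190507) = 314182/190507 ≈ 1.6492)
W(g, T) = (54 + g)/(-241 + T)
V(442, -888)/(√(W(O, (63 - 233) + 89) + z)) = -888/√((54 - 405/52)/(-241 + ((63 - 233) + 89)) + 314182/190507) = -888/√((2403/52)/(-241 + (-170 + 89)) + 314182/190507) = -888/√((2403/52)/(-241 - 81) + 314182/190507) = -888/√((2403/52)/(-322) + 314182/190507) = -888/√(-1/322*2403/52 + 314182/190507) = -888/√(-2403/16744 + 314182/190507) = -888*2*√3830111823097470274/4802875087 = -1776*√3830111823097470274/4802875087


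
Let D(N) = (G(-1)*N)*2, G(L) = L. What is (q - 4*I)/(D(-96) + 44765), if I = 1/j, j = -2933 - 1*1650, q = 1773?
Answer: 8125663/206037931 ≈ 0.039438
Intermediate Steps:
j = -4583 (j = -2933 - 1650 = -4583)
I = -1/4583 (I = 1/(-4583) = -1/4583 ≈ -0.00021820)
D(N) = -2*N (D(N) = -N*2 = -2*N)
(q - 4*I)/(D(-96) + 44765) = (1773 - 4*(-1/4583))/(-2*(-96) + 44765) = (1773 + 4/4583)/(192 + 44765) = (8125663/4583)/44957 = (8125663/4583)*(1/44957) = 8125663/206037931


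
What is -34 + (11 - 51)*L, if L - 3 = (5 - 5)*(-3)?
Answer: -154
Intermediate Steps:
L = 3 (L = 3 + (5 - 5)*(-3) = 3 + 0*(-3) = 3 + 0 = 3)
-34 + (11 - 51)*L = -34 + (11 - 51)*3 = -34 - 40*3 = -34 - 120 = -154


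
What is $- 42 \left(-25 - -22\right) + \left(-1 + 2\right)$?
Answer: $127$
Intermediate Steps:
$- 42 \left(-25 - -22\right) + \left(-1 + 2\right) = - 42 \left(-25 + 22\right) + 1 = \left(-42\right) \left(-3\right) + 1 = 126 + 1 = 127$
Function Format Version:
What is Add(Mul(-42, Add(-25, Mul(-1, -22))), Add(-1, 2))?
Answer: 127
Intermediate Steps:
Add(Mul(-42, Add(-25, Mul(-1, -22))), Add(-1, 2)) = Add(Mul(-42, Add(-25, 22)), 1) = Add(Mul(-42, -3), 1) = Add(126, 1) = 127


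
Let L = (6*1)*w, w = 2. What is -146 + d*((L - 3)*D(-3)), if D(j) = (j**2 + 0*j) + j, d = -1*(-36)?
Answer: 1798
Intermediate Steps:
d = 36
D(j) = j + j**2 (D(j) = (j**2 + 0) + j = j**2 + j = j + j**2)
L = 12 (L = (6*1)*2 = 6*2 = 12)
-146 + d*((L - 3)*D(-3)) = -146 + 36*((12 - 3)*(-3*(1 - 3))) = -146 + 36*(9*(-3*(-2))) = -146 + 36*(9*6) = -146 + 36*54 = -146 + 1944 = 1798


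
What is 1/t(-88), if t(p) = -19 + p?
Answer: -1/107 ≈ -0.0093458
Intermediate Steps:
1/t(-88) = 1/(-19 - 88) = 1/(-107) = -1/107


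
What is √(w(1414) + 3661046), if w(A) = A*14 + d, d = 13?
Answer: √3680855 ≈ 1918.6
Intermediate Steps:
w(A) = 13 + 14*A (w(A) = A*14 + 13 = 14*A + 13 = 13 + 14*A)
√(w(1414) + 3661046) = √((13 + 14*1414) + 3661046) = √((13 + 19796) + 3661046) = √(19809 + 3661046) = √3680855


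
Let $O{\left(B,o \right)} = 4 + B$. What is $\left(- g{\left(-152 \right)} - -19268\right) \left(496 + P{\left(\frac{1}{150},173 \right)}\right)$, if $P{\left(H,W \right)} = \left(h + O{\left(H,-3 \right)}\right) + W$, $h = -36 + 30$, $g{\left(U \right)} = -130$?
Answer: $\frac{323464883}{25} \approx 1.2939 \cdot 10^{7}$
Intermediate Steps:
$h = -6$
$P{\left(H,W \right)} = -2 + H + W$ ($P{\left(H,W \right)} = \left(-6 + \left(4 + H\right)\right) + W = \left(-2 + H\right) + W = -2 + H + W$)
$\left(- g{\left(-152 \right)} - -19268\right) \left(496 + P{\left(\frac{1}{150},173 \right)}\right) = \left(\left(-1\right) \left(-130\right) - -19268\right) \left(496 + \left(-2 + \frac{1}{150} + 173\right)\right) = \left(130 + 19268\right) \left(496 + \left(-2 + \frac{1}{150} + 173\right)\right) = 19398 \left(496 + \frac{25651}{150}\right) = 19398 \cdot \frac{100051}{150} = \frac{323464883}{25}$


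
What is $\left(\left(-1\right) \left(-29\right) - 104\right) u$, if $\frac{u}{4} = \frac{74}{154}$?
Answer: $- \frac{11100}{77} \approx -144.16$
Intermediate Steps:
$u = \frac{148}{77}$ ($u = 4 \cdot \frac{74}{154} = 4 \cdot 74 \cdot \frac{1}{154} = 4 \cdot \frac{37}{77} = \frac{148}{77} \approx 1.9221$)
$\left(\left(-1\right) \left(-29\right) - 104\right) u = \left(\left(-1\right) \left(-29\right) - 104\right) \frac{148}{77} = \left(29 - 104\right) \frac{148}{77} = \left(-75\right) \frac{148}{77} = - \frac{11100}{77}$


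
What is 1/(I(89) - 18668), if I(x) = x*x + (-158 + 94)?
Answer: -1/10811 ≈ -9.2498e-5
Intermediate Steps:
I(x) = -64 + x**2 (I(x) = x**2 - 64 = -64 + x**2)
1/(I(89) - 18668) = 1/((-64 + 89**2) - 18668) = 1/((-64 + 7921) - 18668) = 1/(7857 - 18668) = 1/(-10811) = -1/10811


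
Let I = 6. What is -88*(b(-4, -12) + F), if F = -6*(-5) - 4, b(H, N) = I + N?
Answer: -1760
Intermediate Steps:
b(H, N) = 6 + N
F = 26 (F = 30 - 4 = 26)
-88*(b(-4, -12) + F) = -88*((6 - 12) + 26) = -88*(-6 + 26) = -88*20 = -1760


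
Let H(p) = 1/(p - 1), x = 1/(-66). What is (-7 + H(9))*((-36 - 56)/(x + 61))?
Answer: 363/35 ≈ 10.371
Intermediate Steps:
x = -1/66 ≈ -0.015152
H(p) = 1/(-1 + p)
(-7 + H(9))*((-36 - 56)/(x + 61)) = (-7 + 1/(-1 + 9))*((-36 - 56)/(-1/66 + 61)) = (-7 + 1/8)*(-92/4025/66) = (-7 + ⅛)*(-92*66/4025) = -55/8*(-264/175) = 363/35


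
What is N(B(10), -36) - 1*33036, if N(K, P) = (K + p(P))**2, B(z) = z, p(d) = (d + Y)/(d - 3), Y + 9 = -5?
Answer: -50054156/1521 ≈ -32909.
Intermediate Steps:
Y = -14 (Y = -9 - 5 = -14)
p(d) = (-14 + d)/(-3 + d) (p(d) = (d - 14)/(d - 3) = (-14 + d)/(-3 + d))
N(K, P) = (K + (-14 + P)/(-3 + P))**2
N(B(10), -36) - 1*33036 = (-14 - 36 + 10*(-3 - 36))**2/(-3 - 36)**2 - 1*33036 = (-14 - 36 + 10*(-39))**2/(-39)**2 - 33036 = (-14 - 36 - 390)**2/1521 - 33036 = (1/1521)*(-440)**2 - 33036 = (1/1521)*193600 - 33036 = 193600/1521 - 33036 = -50054156/1521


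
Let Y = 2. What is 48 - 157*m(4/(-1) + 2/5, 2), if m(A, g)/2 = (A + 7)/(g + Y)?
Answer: -2189/10 ≈ -218.90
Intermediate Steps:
m(A, g) = 2*(7 + A)/(2 + g) (m(A, g) = 2*((A + 7)/(g + 2)) = 2*((7 + A)/(2 + g)) = 2*(7 + A)/(2 + g))
48 - 157*m(4/(-1) + 2/5, 2) = 48 - 314*(7 + (4/(-1) + 2/5))/(2 + 2) = 48 - 314*(7 + (4*(-1) + 2*(⅕)))/4 = 48 - 314*(7 + (-4 + ⅖))/4 = 48 - 314*(7 - 18/5)/4 = 48 - 314*17/(4*5) = 48 - 157*17/10 = 48 - 2669/10 = -2189/10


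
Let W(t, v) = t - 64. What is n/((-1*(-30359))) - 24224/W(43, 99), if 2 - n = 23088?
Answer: 104990230/91077 ≈ 1152.8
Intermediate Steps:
n = -23086 (n = 2 - 1*23088 = 2 - 23088 = -23086)
W(t, v) = -64 + t
n/((-1*(-30359))) - 24224/W(43, 99) = -23086/((-1*(-30359))) - 24224/(-64 + 43) = -23086/30359 - 24224/(-21) = -23086*1/30359 - 24224*(-1/21) = -3298/4337 + 24224/21 = 104990230/91077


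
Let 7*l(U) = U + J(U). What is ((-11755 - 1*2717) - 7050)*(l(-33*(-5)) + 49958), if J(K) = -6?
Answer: -7529794530/7 ≈ -1.0757e+9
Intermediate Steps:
l(U) = -6/7 + U/7 (l(U) = (U - 6)/7 = (-6 + U)/7 = -6/7 + U/7)
((-11755 - 1*2717) - 7050)*(l(-33*(-5)) + 49958) = ((-11755 - 1*2717) - 7050)*((-6/7 + (-33*(-5))/7) + 49958) = ((-11755 - 2717) - 7050)*((-6/7 + (⅐)*165) + 49958) = (-14472 - 7050)*((-6/7 + 165/7) + 49958) = -21522*(159/7 + 49958) = -21522*349865/7 = -7529794530/7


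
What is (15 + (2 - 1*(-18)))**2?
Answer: 1225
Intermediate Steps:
(15 + (2 - 1*(-18)))**2 = (15 + (2 + 18))**2 = (15 + 20)**2 = 35**2 = 1225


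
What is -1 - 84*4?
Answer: -337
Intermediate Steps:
-1 - 84*4 = -1 - 14*24 = -1 - 336 = -337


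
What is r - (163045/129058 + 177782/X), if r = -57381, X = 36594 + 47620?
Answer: -311840761595979/5434245206 ≈ -57384.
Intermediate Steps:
X = 84214
r - (163045/129058 + 177782/X) = -57381 - (163045/129058 + 177782/84214) = -57381 - (163045*(1/129058) + 177782*(1/84214)) = -57381 - (163045/129058 + 88891/42107) = -57381 - 1*18337430493/5434245206 = -57381 - 18337430493/5434245206 = -311840761595979/5434245206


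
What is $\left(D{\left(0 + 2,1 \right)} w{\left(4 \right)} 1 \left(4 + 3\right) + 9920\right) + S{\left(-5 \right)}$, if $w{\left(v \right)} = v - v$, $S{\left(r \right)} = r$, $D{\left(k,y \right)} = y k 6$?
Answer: $9915$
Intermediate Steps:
$D{\left(k,y \right)} = 6 k y$ ($D{\left(k,y \right)} = k y 6 = 6 k y$)
$w{\left(v \right)} = 0$
$\left(D{\left(0 + 2,1 \right)} w{\left(4 \right)} 1 \left(4 + 3\right) + 9920\right) + S{\left(-5 \right)} = \left(6 \left(0 + 2\right) 1 \cdot 0 \cdot 1 \left(4 + 3\right) + 9920\right) - 5 = \left(6 \cdot 2 \cdot 1 \cdot 0 \cdot 1 \cdot 7 + 9920\right) - 5 = \left(12 \cdot 0 \cdot 7 + 9920\right) - 5 = \left(0 \cdot 7 + 9920\right) - 5 = \left(0 + 9920\right) - 5 = 9920 - 5 = 9915$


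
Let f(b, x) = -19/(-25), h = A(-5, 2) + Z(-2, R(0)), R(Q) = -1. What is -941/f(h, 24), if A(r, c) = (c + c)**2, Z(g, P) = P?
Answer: -23525/19 ≈ -1238.2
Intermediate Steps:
A(r, c) = 4*c**2 (A(r, c) = (2*c)**2 = 4*c**2)
h = 15 (h = 4*2**2 - 1 = 4*4 - 1 = 16 - 1 = 15)
f(b, x) = 19/25 (f(b, x) = -19*(-1/25) = 19/25)
-941/f(h, 24) = -941/19/25 = -941*25/19 = -23525/19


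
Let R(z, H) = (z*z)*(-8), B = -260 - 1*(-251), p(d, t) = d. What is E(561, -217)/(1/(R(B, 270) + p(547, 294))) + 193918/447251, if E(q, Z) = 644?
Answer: -29090800126/447251 ≈ -65044.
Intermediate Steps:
B = -9 (B = -260 + 251 = -9)
R(z, H) = -8*z**2 (R(z, H) = z**2*(-8) = -8*z**2)
E(561, -217)/(1/(R(B, 270) + p(547, 294))) + 193918/447251 = 644/(1/(-8*(-9)**2 + 547)) + 193918/447251 = 644/(1/(-8*81 + 547)) + 193918*(1/447251) = 644/(1/(-648 + 547)) + 193918/447251 = 644/(1/(-101)) + 193918/447251 = 644/(-1/101) + 193918/447251 = 644*(-101) + 193918/447251 = -65044 + 193918/447251 = -29090800126/447251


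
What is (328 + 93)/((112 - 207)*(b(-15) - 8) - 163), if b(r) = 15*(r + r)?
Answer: 421/43347 ≈ 0.0097123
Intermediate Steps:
b(r) = 30*r (b(r) = 15*(2*r) = 30*r)
(328 + 93)/((112 - 207)*(b(-15) - 8) - 163) = (328 + 93)/((112 - 207)*(30*(-15) - 8) - 163) = 421/(-95*(-450 - 8) - 163) = 421/(-95*(-458) - 163) = 421/(43510 - 163) = 421/43347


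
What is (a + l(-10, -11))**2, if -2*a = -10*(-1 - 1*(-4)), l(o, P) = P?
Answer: 16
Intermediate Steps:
a = 15 (a = -(-5)*(-1 - 1*(-4)) = -(-5)*(-1 + 4) = -(-5)*3 = -1/2*(-30) = 15)
(a + l(-10, -11))**2 = (15 - 11)**2 = 4**2 = 16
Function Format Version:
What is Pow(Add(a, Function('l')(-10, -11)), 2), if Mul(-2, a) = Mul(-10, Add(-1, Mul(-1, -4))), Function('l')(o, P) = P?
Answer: 16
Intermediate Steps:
a = 15 (a = Mul(Rational(-1, 2), Mul(-10, Add(-1, Mul(-1, -4)))) = Mul(Rational(-1, 2), Mul(-10, Add(-1, 4))) = Mul(Rational(-1, 2), Mul(-10, 3)) = Mul(Rational(-1, 2), -30) = 15)
Pow(Add(a, Function('l')(-10, -11)), 2) = Pow(Add(15, -11), 2) = Pow(4, 2) = 16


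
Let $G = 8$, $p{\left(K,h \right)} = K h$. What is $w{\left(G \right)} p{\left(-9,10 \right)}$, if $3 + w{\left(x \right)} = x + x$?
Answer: $-1170$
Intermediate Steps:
$w{\left(x \right)} = -3 + 2 x$ ($w{\left(x \right)} = -3 + \left(x + x\right) = -3 + 2 x$)
$w{\left(G \right)} p{\left(-9,10 \right)} = \left(-3 + 2 \cdot 8\right) \left(\left(-9\right) 10\right) = \left(-3 + 16\right) \left(-90\right) = 13 \left(-90\right) = -1170$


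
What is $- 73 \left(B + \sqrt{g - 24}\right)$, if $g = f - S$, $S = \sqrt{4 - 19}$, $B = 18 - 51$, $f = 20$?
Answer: $2409 - 73 \sqrt{-4 - i \sqrt{15}} \approx 2344.4 + 159.67 i$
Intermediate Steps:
$B = -33$ ($B = 18 - 51 = -33$)
$S = i \sqrt{15}$ ($S = \sqrt{-15} = i \sqrt{15} \approx 3.873 i$)
$g = 20 - i \sqrt{15} \approx 20.0 - 3.873 i$
$- 73 \left(B + \sqrt{g - 24}\right) = - 73 \left(-33 + \sqrt{\left(20 - i \sqrt{15}\right) - 24}\right) = - 73 \left(-33 + \sqrt{-4 - i \sqrt{15}}\right) = 2409 - 73 \sqrt{-4 - i \sqrt{15}}$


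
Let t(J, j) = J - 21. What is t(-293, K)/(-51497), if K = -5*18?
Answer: 314/51497 ≈ 0.0060974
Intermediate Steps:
K = -90
t(J, j) = -21 + J
t(-293, K)/(-51497) = (-21 - 293)/(-51497) = -314*(-1/51497) = 314/51497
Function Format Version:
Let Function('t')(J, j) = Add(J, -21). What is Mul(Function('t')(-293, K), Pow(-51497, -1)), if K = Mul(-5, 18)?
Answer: Rational(314, 51497) ≈ 0.0060974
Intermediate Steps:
K = -90
Function('t')(J, j) = Add(-21, J)
Mul(Function('t')(-293, K), Pow(-51497, -1)) = Mul(Add(-21, -293), Pow(-51497, -1)) = Mul(-314, Rational(-1, 51497)) = Rational(314, 51497)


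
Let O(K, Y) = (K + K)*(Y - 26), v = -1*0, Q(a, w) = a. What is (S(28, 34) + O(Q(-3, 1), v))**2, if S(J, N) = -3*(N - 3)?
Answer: 3969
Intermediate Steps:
v = 0
S(J, N) = 9 - 3*N (S(J, N) = -3*(-3 + N) = 9 - 3*N)
O(K, Y) = 2*K*(-26 + Y) (O(K, Y) = (2*K)*(-26 + Y) = 2*K*(-26 + Y))
(S(28, 34) + O(Q(-3, 1), v))**2 = ((9 - 3*34) + 2*(-3)*(-26 + 0))**2 = ((9 - 102) + 2*(-3)*(-26))**2 = (-93 + 156)**2 = 63**2 = 3969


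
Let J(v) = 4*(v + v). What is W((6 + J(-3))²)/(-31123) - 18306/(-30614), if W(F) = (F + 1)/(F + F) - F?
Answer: 187803755201/308707045128 ≈ 0.60836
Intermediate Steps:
J(v) = 8*v (J(v) = 4*(2*v) = 8*v)
W(F) = -F + (1 + F)/(2*F) (W(F) = (1 + F)/((2*F)) - F = (1 + F)*(1/(2*F)) - F = (1 + F)/(2*F) - F = -F + (1 + F)/(2*F))
W((6 + J(-3))²)/(-31123) - 18306/(-30614) = (½ + 1/(2*((6 + 8*(-3))²)) - (6 + 8*(-3))²)/(-31123) - 18306/(-30614) = (½ + 1/(2*((6 - 24)²)) - (6 - 24)²)*(-1/31123) - 18306*(-1/30614) = (½ + 1/(2*((-18)²)) - 1*(-18)²)*(-1/31123) + 9153/15307 = (½ + (½)/324 - 1*324)*(-1/31123) + 9153/15307 = (½ + (½)*(1/324) - 324)*(-1/31123) + 9153/15307 = (½ + 1/648 - 324)*(-1/31123) + 9153/15307 = -209627/648*(-1/31123) + 9153/15307 = 209627/20167704 + 9153/15307 = 187803755201/308707045128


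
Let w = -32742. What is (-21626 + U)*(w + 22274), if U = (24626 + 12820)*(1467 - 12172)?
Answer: 4196422894208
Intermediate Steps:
U = -400859430 (U = 37446*(-10705) = -400859430)
(-21626 + U)*(w + 22274) = (-21626 - 400859430)*(-32742 + 22274) = -400881056*(-10468) = 4196422894208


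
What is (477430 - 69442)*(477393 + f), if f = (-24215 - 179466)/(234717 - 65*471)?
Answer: 2208499390071730/11339 ≈ 1.9477e+11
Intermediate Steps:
f = -203681/204102 (f = -203681/(234717 - 30615) = -203681/204102 ≈ -0.99794)
(477430 - 69442)*(477393 + f) = (477430 - 69442)*(477393 - 203681/204102) = 407988*(97436662405/204102) = 2208499390071730/11339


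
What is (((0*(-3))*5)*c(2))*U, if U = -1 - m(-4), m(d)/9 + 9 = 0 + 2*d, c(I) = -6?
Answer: 0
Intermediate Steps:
m(d) = -81 + 18*d (m(d) = -81 + 9*(0 + 2*d) = -81 + 9*(2*d) = -81 + 18*d)
U = 152 (U = -1 - (-81 + 18*(-4)) = -1 - (-81 - 72) = -1 - 1*(-153) = -1 + 153 = 152)
(((0*(-3))*5)*c(2))*U = (((0*(-3))*5)*(-6))*152 = ((0*5)*(-6))*152 = (0*(-6))*152 = 0*152 = 0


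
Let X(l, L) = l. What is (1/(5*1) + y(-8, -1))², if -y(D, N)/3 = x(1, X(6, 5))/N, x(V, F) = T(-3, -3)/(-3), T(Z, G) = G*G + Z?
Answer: 841/25 ≈ 33.640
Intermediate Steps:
T(Z, G) = Z + G² (T(Z, G) = G² + Z = Z + G²)
x(V, F) = -2 (x(V, F) = (-3 + (-3)²)/(-3) = (-3 + 9)*(-⅓) = 6*(-⅓) = -2)
y(D, N) = 6/N (y(D, N) = -(-6)/N = 6/N)
(1/(5*1) + y(-8, -1))² = (1/(5*1) + 6/(-1))² = (1/5 + 6*(-1))² = (⅕ - 6)² = (-29/5)² = 841/25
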